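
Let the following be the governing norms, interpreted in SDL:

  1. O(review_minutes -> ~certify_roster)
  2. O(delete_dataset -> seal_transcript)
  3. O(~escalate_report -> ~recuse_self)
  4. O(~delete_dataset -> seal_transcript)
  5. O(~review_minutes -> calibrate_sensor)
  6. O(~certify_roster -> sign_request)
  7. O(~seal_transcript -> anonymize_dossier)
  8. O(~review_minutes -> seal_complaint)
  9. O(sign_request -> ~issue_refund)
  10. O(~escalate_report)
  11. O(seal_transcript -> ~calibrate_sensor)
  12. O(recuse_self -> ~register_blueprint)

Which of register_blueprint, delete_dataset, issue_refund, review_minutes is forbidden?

issue_refund

Premises 4 and 2 are O(~delete_dataset -> seal_transcript) and O(delete_dataset -> seal_transcript); every ideal world satisfies ~delete_dataset or delete_dataset, so in either case seal_transcript holds — hence O(seal_transcript).
From O(seal_transcript) and premise 11, O(seal_transcript -> ~calibrate_sensor), we obtain O(~calibrate_sensor).
Premise 5, O(~review_minutes -> calibrate_sensor), contraposes to O(~calibrate_sensor -> review_minutes); with O(~calibrate_sensor) we get O(review_minutes).
Applying K to premise 1 (O(review_minutes -> ~certify_roster)) and O(review_minutes) yields O(~certify_roster).
From O(~certify_roster) and premise 6, O(~certify_roster -> sign_request), we obtain O(sign_request).
With premise 9, O(sign_request -> ~issue_refund), the K-axiom yields O(~issue_refund).
So O(~issue_refund) holds, i.e. issue_refund is forbidden. None of the other listed options is forbidden under the premises.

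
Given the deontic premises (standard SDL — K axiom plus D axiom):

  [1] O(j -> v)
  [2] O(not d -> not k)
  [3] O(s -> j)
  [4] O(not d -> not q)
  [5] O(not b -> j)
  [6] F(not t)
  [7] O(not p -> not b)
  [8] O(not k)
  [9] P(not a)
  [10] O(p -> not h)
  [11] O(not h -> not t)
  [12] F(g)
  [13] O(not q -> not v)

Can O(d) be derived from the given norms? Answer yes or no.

Yes

Premise 6 is F(not t), i.e. O(t).
Premise 11, O(not h -> not t), contraposes to O(t -> h); with O(t) we get O(h).
Premise 10 is O(p -> not h); contrapositively O(h -> not p). Since O(h) holds, K gives O(not p).
From O(not p) and premise 7, O(not p -> not b), we obtain O(not b).
Applying K to premise 5 (O(not b -> j)) and O(not b) yields O(j).
With premise 1, O(j -> v), the K-axiom yields O(v).
The contrapositive of premise 13 (O(not q -> not v)) is O(v -> q), and O(v) is already established, so O(q).
Premise 4 is O(not d -> not q); contrapositively O(q -> d). Since O(q) holds, K gives O(d).
Premises 2, 3, 8, 9, 12 do not contribute to this derivation.
So O(d) follows.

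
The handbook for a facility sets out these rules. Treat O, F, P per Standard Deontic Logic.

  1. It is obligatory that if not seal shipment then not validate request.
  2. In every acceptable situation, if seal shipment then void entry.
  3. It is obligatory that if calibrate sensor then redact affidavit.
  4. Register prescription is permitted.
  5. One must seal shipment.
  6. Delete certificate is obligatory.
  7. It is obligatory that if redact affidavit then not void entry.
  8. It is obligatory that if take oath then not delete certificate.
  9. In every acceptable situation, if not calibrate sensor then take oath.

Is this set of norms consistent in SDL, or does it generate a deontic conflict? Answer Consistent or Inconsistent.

Inconsistent

From premise 5 we have O(seal_shipment).
With premise 2, O(seal_shipment → void_entry), the K-axiom yields O(void_entry).
Premise 7 is O(redact_affidavit → ¬void_entry); contrapositively O(void_entry → ¬redact_affidavit). Since O(void_entry) holds, K gives O(¬redact_affidavit).
Premise 3 is O(calibrate_sensor → redact_affidavit); contrapositively O(¬redact_affidavit → ¬calibrate_sensor). Since O(¬redact_affidavit) holds, K gives O(¬calibrate_sensor).
With premise 9, O(¬calibrate_sensor → take_oath), the K-axiom yields O(take_oath).
With premise 8, O(take_oath → ¬delete_certificate), the K-axiom yields O(¬delete_certificate).
Yet premise 6 states O(delete_certificate).
We now have both O(¬delete_certificate) and O(delete_certificate) — delete_certificate is simultaneously obligatory and forbidden, violating the D-axiom.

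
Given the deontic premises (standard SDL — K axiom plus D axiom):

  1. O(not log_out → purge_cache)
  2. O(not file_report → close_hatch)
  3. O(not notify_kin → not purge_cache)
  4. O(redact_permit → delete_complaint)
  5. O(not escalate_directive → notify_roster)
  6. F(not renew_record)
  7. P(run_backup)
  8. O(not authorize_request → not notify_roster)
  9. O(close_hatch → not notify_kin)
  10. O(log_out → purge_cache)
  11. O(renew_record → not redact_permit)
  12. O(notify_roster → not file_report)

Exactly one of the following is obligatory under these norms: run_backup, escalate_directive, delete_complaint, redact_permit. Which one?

Premises 10 and 1 are O(log_out → purge_cache) and O(not log_out → purge_cache); every ideal world satisfies log_out or not log_out, so in either case purge_cache holds — hence O(purge_cache).
The contrapositive of premise 3 (O(not notify_kin → not purge_cache)) is O(purge_cache → notify_kin), and O(purge_cache) is already established, so O(notify_kin).
Premise 9 is O(close_hatch → not notify_kin); contrapositively O(notify_kin → not close_hatch). Since O(notify_kin) holds, K gives O(not close_hatch).
The contrapositive of premise 2 (O(not file_report → close_hatch)) is O(not close_hatch → file_report), and O(not close_hatch) is already established, so O(file_report).
Premise 12, O(notify_roster → not file_report), contraposes to O(file_report → not notify_roster); with O(file_report) we get O(not notify_roster).
Premise 5, O(not escalate_directive → notify_roster), contraposes to O(not notify_roster → escalate_directive); with O(not notify_roster) we get O(escalate_directive).
So O(escalate_directive) holds — escalate_directive is obligatory. None of the other listed options is made obligatory by any chain of premises.

escalate_directive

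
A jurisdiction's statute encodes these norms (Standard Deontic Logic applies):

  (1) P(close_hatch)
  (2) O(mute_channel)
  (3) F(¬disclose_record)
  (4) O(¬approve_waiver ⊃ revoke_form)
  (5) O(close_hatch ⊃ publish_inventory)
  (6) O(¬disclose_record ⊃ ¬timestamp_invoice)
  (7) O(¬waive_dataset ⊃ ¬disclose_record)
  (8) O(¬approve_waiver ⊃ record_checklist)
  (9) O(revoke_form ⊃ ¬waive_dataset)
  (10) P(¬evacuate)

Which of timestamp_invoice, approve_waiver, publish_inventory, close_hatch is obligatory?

approve_waiver

F(¬disclose_record) at premise 3 means O(disclose_record).
The contrapositive of premise 7 (O(¬waive_dataset ⊃ ¬disclose_record)) is O(disclose_record ⊃ waive_dataset), and O(disclose_record) is already established, so O(waive_dataset).
Premise 9 is O(revoke_form ⊃ ¬waive_dataset); contrapositively O(waive_dataset ⊃ ¬revoke_form). Since O(waive_dataset) holds, K gives O(¬revoke_form).
The contrapositive of premise 4 (O(¬approve_waiver ⊃ revoke_form)) is O(¬revoke_form ⊃ approve_waiver), and O(¬revoke_form) is already established, so O(approve_waiver).
So O(approve_waiver) holds — approve_waiver is obligatory. None of the other listed options is made obligatory by any chain of premises.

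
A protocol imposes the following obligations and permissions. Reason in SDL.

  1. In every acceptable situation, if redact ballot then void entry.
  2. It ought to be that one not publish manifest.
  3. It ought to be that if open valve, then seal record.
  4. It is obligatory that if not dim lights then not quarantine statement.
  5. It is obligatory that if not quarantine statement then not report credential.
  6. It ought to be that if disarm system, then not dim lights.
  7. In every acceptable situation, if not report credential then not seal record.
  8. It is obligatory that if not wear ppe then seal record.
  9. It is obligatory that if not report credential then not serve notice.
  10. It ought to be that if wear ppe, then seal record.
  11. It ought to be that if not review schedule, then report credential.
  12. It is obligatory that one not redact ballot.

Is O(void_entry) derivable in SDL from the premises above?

No

Premise 1 is O(redact_ballot → void_entry), but O(redact_ballot) is not derivable from the premises, so it does not yield O(void_entry).
No other premise forces O(void_entry). An ideal world satisfying every premise can still have void_entry false, so O(void_entry) is not derivable.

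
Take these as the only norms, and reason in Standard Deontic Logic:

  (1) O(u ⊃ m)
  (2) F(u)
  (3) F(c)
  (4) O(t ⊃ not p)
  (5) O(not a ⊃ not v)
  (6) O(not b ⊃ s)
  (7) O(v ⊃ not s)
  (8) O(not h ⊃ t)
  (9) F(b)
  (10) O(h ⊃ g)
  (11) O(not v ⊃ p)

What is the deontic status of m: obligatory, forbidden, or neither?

Neither

Premise 1 is O(u ⊃ m), but O(u) is not derivable from the premises, so it does not yield O(m).
No premise or chain of K-axiom applications forces O(m), and none forces O(not m). So m is neither obligatory nor forbidden under these norms.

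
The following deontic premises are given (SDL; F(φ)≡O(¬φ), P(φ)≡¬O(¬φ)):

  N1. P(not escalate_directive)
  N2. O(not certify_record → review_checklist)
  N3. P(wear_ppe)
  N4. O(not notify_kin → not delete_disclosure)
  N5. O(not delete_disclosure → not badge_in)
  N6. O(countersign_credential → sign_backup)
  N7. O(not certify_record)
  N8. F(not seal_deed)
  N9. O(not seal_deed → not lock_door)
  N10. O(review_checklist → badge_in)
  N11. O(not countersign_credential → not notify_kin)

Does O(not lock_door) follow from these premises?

No

Premise 9 is O(not seal_deed → not lock_door), but O(not seal_deed) is not derivable from the premises, so it does not yield O(not lock_door).
No other premise forces O(not lock_door). An ideal world satisfying every premise can still have not lock_door false, so O(not lock_door) is not derivable.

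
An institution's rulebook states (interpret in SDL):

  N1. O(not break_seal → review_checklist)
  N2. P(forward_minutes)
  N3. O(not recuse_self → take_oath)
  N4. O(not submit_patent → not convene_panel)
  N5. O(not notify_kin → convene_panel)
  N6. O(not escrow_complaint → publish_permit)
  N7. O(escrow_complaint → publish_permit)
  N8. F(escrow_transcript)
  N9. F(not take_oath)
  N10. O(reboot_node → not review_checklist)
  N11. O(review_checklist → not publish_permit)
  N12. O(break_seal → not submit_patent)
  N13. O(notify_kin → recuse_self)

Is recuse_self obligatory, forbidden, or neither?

Premises 6 and 7 cover both cases: O(not escrow_complaint → publish_permit) and O(escrow_complaint → publish_permit). Since not escrow_complaint ∨ escrow_complaint is a tautology, O(publish_permit) follows.
The contrapositive of premise 11 (O(review_checklist → not publish_permit)) is O(publish_permit → not review_checklist), and O(publish_permit) is already established, so O(not review_checklist).
Premise 1 is O(not break_seal → review_checklist); contrapositively O(not review_checklist → break_seal). Since O(not review_checklist) holds, K gives O(break_seal).
With premise 12, O(break_seal → not submit_patent), the K-axiom yields O(not submit_patent).
With premise 4, O(not submit_patent → not convene_panel), the K-axiom yields O(not convene_panel).
Premise 5 is O(not notify_kin → convene_panel); contrapositively O(not convene_panel → notify_kin). Since O(not convene_panel) holds, K gives O(notify_kin).
With premise 13, O(notify_kin → recuse_self), the K-axiom yields O(recuse_self).
Premises 2, 3, 8, 9, 10 do not contribute to this derivation.
Hence recuse_self is obligatory.

Obligatory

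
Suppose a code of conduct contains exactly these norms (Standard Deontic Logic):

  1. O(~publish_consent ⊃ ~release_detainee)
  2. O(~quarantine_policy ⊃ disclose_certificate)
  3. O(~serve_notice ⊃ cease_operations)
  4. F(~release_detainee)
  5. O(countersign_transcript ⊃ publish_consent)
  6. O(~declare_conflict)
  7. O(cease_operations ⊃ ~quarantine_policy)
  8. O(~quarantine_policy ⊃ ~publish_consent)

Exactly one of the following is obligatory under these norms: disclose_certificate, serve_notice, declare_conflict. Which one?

serve_notice

Premise 4 is F(~release_detainee), i.e. O(release_detainee).
Premise 1 is O(~publish_consent ⊃ ~release_detainee); contrapositively O(release_detainee ⊃ publish_consent). Since O(release_detainee) holds, K gives O(publish_consent).
Premise 8, O(~quarantine_policy ⊃ ~publish_consent), contraposes to O(publish_consent ⊃ quarantine_policy); with O(publish_consent) we get O(quarantine_policy).
The contrapositive of premise 7 (O(cease_operations ⊃ ~quarantine_policy)) is O(quarantine_policy ⊃ ~cease_operations), and O(quarantine_policy) is already established, so O(~cease_operations).
The contrapositive of premise 3 (O(~serve_notice ⊃ cease_operations)) is O(~cease_operations ⊃ serve_notice), and O(~cease_operations) is already established, so O(serve_notice).
So O(serve_notice) holds — serve_notice is obligatory. None of the other listed options is made obligatory by any chain of premises.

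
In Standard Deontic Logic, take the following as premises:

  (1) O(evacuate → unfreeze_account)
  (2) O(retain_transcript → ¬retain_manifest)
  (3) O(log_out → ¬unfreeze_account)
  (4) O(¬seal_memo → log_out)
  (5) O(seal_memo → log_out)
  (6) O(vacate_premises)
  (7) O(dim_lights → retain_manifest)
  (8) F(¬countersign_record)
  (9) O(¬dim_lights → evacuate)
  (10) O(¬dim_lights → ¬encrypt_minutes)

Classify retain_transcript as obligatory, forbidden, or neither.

Premises 5 and 4 are O(seal_memo → log_out) and O(¬seal_memo → log_out); every ideal world satisfies seal_memo or ¬seal_memo, so in either case log_out holds — hence O(log_out).
From O(log_out) and premise 3, O(log_out → ¬unfreeze_account), we obtain O(¬unfreeze_account).
Premise 1 is O(evacuate → unfreeze_account); contrapositively O(¬unfreeze_account → ¬evacuate). Since O(¬unfreeze_account) holds, K gives O(¬evacuate).
Premise 9 is O(¬dim_lights → evacuate); contrapositively O(¬evacuate → dim_lights). Since O(¬evacuate) holds, K gives O(dim_lights).
Applying K to premise 7 (O(dim_lights → retain_manifest)) and O(dim_lights) yields O(retain_manifest).
The contrapositive of premise 2 (O(retain_transcript → ¬retain_manifest)) is O(retain_manifest → ¬retain_transcript), and O(retain_manifest) is already established, so O(¬retain_transcript).
Premises 6, 8, 10 do not contribute to this derivation.
Thus O(¬retain_transcript), which is F(retain_transcript): retain_transcript is forbidden.

Forbidden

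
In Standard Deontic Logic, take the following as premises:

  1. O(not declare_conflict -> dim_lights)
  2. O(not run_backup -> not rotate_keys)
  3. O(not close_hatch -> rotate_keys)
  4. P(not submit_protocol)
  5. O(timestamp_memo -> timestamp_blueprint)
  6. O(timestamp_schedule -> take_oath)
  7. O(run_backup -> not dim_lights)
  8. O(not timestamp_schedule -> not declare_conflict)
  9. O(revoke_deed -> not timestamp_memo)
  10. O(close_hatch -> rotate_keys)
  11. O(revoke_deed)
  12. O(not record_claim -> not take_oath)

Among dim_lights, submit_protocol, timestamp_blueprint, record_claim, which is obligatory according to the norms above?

record_claim

Premises 3 and 10 cover both cases: O(not close_hatch -> rotate_keys) and O(close_hatch -> rotate_keys). Since not close_hatch ∨ close_hatch is a tautology, O(rotate_keys) follows.
Premise 2 is O(not run_backup -> not rotate_keys); contrapositively O(rotate_keys -> run_backup). Since O(rotate_keys) holds, K gives O(run_backup).
Applying K to premise 7 (O(run_backup -> not dim_lights)) and O(run_backup) yields O(not dim_lights).
Premise 1, O(not declare_conflict -> dim_lights), contraposes to O(not dim_lights -> declare_conflict); with O(not dim_lights) we get O(declare_conflict).
Premise 8, O(not timestamp_schedule -> not declare_conflict), contraposes to O(declare_conflict -> timestamp_schedule); with O(declare_conflict) we get O(timestamp_schedule).
From O(timestamp_schedule) and premise 6, O(timestamp_schedule -> take_oath), we obtain O(take_oath).
Premise 12 is O(not record_claim -> not take_oath); contrapositively O(take_oath -> record_claim). Since O(take_oath) holds, K gives O(record_claim).
So O(record_claim) holds — record_claim is obligatory. None of the other listed options is made obligatory by any chain of premises.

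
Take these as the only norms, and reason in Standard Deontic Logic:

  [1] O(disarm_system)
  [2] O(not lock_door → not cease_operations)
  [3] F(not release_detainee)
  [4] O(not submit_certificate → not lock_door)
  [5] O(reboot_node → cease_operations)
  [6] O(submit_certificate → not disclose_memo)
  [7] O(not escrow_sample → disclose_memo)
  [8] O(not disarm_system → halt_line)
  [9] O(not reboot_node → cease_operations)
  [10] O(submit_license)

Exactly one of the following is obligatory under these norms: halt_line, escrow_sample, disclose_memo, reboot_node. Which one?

Premises 9 and 5 cover both cases: O(not reboot_node → cease_operations) and O(reboot_node → cease_operations). Since not reboot_node ∨ reboot_node is a tautology, O(cease_operations) follows.
Premise 2 is O(not lock_door → not cease_operations); contrapositively O(cease_operations → lock_door). Since O(cease_operations) holds, K gives O(lock_door).
The contrapositive of premise 4 (O(not submit_certificate → not lock_door)) is O(lock_door → submit_certificate), and O(lock_door) is already established, so O(submit_certificate).
Premise 6 is O(submit_certificate → not disclose_memo); since O(submit_certificate), deontic closure gives O(not disclose_memo).
The contrapositive of premise 7 (O(not escrow_sample → disclose_memo)) is O(not disclose_memo → escrow_sample), and O(not disclose_memo) is already established, so O(escrow_sample).
So O(escrow_sample) holds — escrow_sample is obligatory. None of the other listed options is made obligatory by any chain of premises.

escrow_sample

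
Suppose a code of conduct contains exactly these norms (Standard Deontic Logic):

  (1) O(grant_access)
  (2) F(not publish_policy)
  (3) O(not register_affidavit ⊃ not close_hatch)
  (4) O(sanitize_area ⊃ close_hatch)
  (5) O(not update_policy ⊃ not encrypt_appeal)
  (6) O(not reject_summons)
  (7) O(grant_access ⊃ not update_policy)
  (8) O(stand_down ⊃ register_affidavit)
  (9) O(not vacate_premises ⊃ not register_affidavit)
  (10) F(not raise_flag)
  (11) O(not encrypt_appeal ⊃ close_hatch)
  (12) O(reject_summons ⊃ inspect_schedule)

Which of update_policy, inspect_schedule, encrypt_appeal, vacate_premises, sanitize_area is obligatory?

Premise 1 states O(grant_access) outright.
Applying K to premise 7 (O(grant_access ⊃ not update_policy)) and O(grant_access) yields O(not update_policy).
With premise 5, O(not update_policy ⊃ not encrypt_appeal), the K-axiom yields O(not encrypt_appeal).
Premise 11 is O(not encrypt_appeal ⊃ close_hatch); since O(not encrypt_appeal), deontic closure gives O(close_hatch).
Premise 3 is O(not register_affidavit ⊃ not close_hatch); contrapositively O(close_hatch ⊃ register_affidavit). Since O(close_hatch) holds, K gives O(register_affidavit).
Premise 9, O(not vacate_premises ⊃ not register_affidavit), contraposes to O(register_affidavit ⊃ vacate_premises); with O(register_affidavit) we get O(vacate_premises).
So O(vacate_premises) holds — vacate_premises is obligatory. None of the other listed options is made obligatory by any chain of premises.

vacate_premises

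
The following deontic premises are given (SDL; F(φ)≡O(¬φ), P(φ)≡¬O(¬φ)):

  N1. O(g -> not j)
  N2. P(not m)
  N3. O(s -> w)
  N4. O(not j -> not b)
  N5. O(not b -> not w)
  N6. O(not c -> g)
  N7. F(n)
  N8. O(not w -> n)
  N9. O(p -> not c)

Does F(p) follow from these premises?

Premise 7 is F(n), i.e. O(not n).
Premise 8, O(not w -> n), contraposes to O(not n -> w); with O(not n) we get O(w).
Premise 5 is O(not b -> not w); contrapositively O(w -> b). Since O(w) holds, K gives O(b).
Premise 4 is O(not j -> not b); contrapositively O(b -> j). Since O(b) holds, K gives O(j).
The contrapositive of premise 1 (O(g -> not j)) is O(j -> not g), and O(j) is already established, so O(not g).
Premise 6, O(not c -> g), contraposes to O(not g -> c); with O(not g) we get O(c).
Premise 9, O(p -> not c), contraposes to O(c -> not p); with O(c) we get O(not p).
Premises 2, 3 do not contribute to this derivation.
So O(not p) holds, i.e. F(p). The claim follows.

Yes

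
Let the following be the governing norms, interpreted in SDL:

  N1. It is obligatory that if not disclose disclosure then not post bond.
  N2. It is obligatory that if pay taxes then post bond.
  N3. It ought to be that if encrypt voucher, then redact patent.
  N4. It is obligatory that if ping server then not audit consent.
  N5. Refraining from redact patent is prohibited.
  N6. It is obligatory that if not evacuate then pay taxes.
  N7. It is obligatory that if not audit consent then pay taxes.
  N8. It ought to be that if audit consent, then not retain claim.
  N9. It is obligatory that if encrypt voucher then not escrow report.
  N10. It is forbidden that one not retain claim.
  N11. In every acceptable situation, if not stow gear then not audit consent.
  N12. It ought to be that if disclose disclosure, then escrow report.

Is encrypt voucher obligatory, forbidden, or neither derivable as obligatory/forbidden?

Forbidden

Premise 10, F(¬retain_claim), is equivalent to O(retain_claim).
Premise 8 is O(audit_consent → ¬retain_claim); contrapositively O(retain_claim → ¬audit_consent). Since O(retain_claim) holds, K gives O(¬audit_consent).
With premise 7, O(¬audit_consent → pay_taxes), the K-axiom yields O(pay_taxes).
From O(pay_taxes) and premise 2, O(pay_taxes → post_bond), we obtain O(post_bond).
Premise 1 is O(¬disclose_disclosure → ¬post_bond); contrapositively O(post_bond → disclose_disclosure). Since O(post_bond) holds, K gives O(disclose_disclosure).
From O(disclose_disclosure) and premise 12, O(disclose_disclosure → escrow_report), we obtain O(escrow_report).
The contrapositive of premise 9 (O(encrypt_voucher → ¬escrow_report)) is O(escrow_report → ¬encrypt_voucher), and O(escrow_report) is already established, so O(¬encrypt_voucher).
Premises 3, 4, 5, 6, 11 do not contribute to this derivation.
Thus O(¬encrypt_voucher), which is F(encrypt_voucher): encrypt_voucher is forbidden.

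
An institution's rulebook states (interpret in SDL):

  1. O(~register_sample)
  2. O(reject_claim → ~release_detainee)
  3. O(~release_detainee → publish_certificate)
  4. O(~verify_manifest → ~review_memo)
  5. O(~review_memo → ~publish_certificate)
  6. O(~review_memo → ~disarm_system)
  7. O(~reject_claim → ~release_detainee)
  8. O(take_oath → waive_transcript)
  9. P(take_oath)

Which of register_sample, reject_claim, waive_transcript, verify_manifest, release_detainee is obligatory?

Premises 7 and 2 are O(~reject_claim → ~release_detainee) and O(reject_claim → ~release_detainee); every ideal world satisfies ~reject_claim or reject_claim, so in either case ~release_detainee holds — hence O(~release_detainee).
From O(~release_detainee) and premise 3, O(~release_detainee → publish_certificate), we obtain O(publish_certificate).
Premise 5, O(~review_memo → ~publish_certificate), contraposes to O(publish_certificate → review_memo); with O(publish_certificate) we get O(review_memo).
Premise 4 is O(~verify_manifest → ~review_memo); contrapositively O(review_memo → verify_manifest). Since O(review_memo) holds, K gives O(verify_manifest).
So O(verify_manifest) holds — verify_manifest is obligatory. None of the other listed options is made obligatory by any chain of premises.

verify_manifest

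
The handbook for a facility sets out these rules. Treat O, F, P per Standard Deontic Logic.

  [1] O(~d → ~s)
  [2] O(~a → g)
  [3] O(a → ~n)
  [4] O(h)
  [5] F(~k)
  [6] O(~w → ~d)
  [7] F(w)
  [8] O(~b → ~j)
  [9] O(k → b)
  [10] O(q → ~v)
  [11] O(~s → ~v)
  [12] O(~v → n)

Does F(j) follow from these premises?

No

Premise 8 is O(~b → ~j), but O(~b) is not derivable from the premises, so it does not yield O(~j).
No other premise forces O(~j). An ideal world satisfying every premise can still have j true, so F(j) is not derivable.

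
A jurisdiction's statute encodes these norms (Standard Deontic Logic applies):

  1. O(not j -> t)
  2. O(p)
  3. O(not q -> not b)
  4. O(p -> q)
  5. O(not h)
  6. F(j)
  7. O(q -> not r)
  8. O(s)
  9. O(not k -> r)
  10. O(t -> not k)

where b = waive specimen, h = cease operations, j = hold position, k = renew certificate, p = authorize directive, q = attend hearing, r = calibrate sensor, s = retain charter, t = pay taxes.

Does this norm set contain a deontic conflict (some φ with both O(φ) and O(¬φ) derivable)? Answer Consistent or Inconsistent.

Inconsistent

Premise 2 gives O(p).
From O(p) and premise 4, O(p -> q), we obtain O(q).
Premise 7 is O(q -> not r); since O(q), deontic closure gives O(not r).
Premise 9 is O(not k -> r); contrapositively O(not r -> k). Since O(not r) holds, K gives O(k).
Premise 10 is O(t -> not k); contrapositively O(k -> not t). Since O(k) holds, K gives O(not t).
The contrapositive of premise 1 (O(not j -> t)) is O(not t -> j), and O(not t) is already established, so O(j).
Yet premise 6 is F(j), i.e. O(not j).
We now have both O(j) and O(not j) — j is simultaneously obligatory and forbidden, violating the D-axiom.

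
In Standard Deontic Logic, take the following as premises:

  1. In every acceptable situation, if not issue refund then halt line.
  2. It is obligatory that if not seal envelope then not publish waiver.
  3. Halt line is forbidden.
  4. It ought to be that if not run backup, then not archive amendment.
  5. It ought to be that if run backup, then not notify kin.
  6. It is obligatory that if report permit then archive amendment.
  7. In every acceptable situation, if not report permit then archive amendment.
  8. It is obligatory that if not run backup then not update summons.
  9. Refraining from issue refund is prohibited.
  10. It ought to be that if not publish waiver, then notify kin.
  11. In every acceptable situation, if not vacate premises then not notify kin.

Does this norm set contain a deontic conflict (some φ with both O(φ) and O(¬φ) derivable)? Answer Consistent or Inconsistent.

Consistent

Premise 1 is O(¬issue_refund → halt_line), but O(¬issue_refund) is not derivable from the premises, so it does not yield O(halt_line).
So O(halt_line) is not derivable, and the apparent clash with O(¬halt_line) does not arise.
A world satisfying every obligation exists (e.g. archive_amendment=true, halt_line=false, issue_refund=true, notify_kin=false, publish_waiver=true, report_permit=false, run_backup=true, seal_envelope=true, update_summons=false, vacate_premises=false); no atom is both obligatory and forbidden, so the set is consistent.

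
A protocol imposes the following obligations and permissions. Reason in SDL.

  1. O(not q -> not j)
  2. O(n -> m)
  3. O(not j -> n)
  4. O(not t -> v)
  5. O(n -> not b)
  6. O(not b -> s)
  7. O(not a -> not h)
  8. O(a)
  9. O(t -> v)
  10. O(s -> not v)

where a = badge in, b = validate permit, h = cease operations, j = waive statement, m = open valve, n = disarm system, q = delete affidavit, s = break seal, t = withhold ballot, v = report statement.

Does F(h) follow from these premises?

No

Premise 7 is O(not a -> not h), but O(not a) is not derivable from the premises, so it does not yield O(not h).
No other premise forces O(not h). An ideal world satisfying every premise can still have h true, so F(h) is not derivable.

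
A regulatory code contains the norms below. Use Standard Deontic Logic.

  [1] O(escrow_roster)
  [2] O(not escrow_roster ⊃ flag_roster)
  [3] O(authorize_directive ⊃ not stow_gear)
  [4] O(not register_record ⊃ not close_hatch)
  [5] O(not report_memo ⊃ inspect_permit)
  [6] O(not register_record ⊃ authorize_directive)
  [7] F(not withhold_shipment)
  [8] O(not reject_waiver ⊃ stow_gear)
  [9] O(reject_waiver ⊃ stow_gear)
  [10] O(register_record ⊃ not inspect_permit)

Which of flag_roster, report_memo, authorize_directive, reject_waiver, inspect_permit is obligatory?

By case analysis on reject_waiver: premise 9 gives O(reject_waiver ⊃ stow_gear) and premise 8 gives O(not reject_waiver ⊃ stow_gear), so O(stow_gear) either way.
Premise 3 is O(authorize_directive ⊃ not stow_gear); contrapositively O(stow_gear ⊃ not authorize_directive). Since O(stow_gear) holds, K gives O(not authorize_directive).
Premise 6, O(not register_record ⊃ authorize_directive), contraposes to O(not authorize_directive ⊃ register_record); with O(not authorize_directive) we get O(register_record).
Applying K to premise 10 (O(register_record ⊃ not inspect_permit)) and O(register_record) yields O(not inspect_permit).
The contrapositive of premise 5 (O(not report_memo ⊃ inspect_permit)) is O(not inspect_permit ⊃ report_memo), and O(not inspect_permit) is already established, so O(report_memo).
So O(report_memo) holds — report_memo is obligatory. None of the other listed options is made obligatory by any chain of premises.

report_memo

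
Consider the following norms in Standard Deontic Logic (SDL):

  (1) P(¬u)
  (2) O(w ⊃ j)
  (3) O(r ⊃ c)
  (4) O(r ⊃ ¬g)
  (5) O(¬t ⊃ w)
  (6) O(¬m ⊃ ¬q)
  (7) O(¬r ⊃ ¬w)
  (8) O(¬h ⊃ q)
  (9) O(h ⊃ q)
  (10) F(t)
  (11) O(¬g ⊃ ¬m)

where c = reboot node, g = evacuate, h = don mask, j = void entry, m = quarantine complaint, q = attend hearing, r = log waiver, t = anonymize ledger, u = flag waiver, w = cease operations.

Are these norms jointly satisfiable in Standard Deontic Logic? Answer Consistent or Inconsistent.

Inconsistent

By case analysis on h: premise 9 gives O(h ⊃ q) and premise 8 gives O(¬h ⊃ q), so O(q) either way.
Premise 6, O(¬m ⊃ ¬q), contraposes to O(q ⊃ m); with O(q) we get O(m).
The contrapositive of premise 11 (O(¬g ⊃ ¬m)) is O(m ⊃ g), and O(m) is already established, so O(g).
Premise 4, O(r ⊃ ¬g), contraposes to O(g ⊃ ¬r); with O(g) we get O(¬r).
From O(¬r) and premise 7, O(¬r ⊃ ¬w), we obtain O(¬w).
The contrapositive of premise 5 (O(¬t ⊃ w)) is O(¬w ⊃ t), and O(¬w) is already established, so O(t).
However, F(t) at premise 10 amounts to O(¬t).
We now have both O(t) and O(¬t) — t is simultaneously obligatory and forbidden, violating the D-axiom.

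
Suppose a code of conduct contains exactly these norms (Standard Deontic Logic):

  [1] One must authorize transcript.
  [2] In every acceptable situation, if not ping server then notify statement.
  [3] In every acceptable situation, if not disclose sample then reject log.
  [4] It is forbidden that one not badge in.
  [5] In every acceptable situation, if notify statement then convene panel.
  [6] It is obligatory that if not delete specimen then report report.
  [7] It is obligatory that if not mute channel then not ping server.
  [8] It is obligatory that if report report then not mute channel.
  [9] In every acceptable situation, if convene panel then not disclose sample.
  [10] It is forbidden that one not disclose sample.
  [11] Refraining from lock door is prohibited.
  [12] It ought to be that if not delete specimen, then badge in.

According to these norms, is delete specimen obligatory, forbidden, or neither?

Obligatory

Premise 10 is F(¬disclose_sample), i.e. O(disclose_sample).
Premise 9, O(convene_panel → ¬disclose_sample), contraposes to O(disclose_sample → ¬convene_panel); with O(disclose_sample) we get O(¬convene_panel).
The contrapositive of premise 5 (O(notify_statement → convene_panel)) is O(¬convene_panel → ¬notify_statement), and O(¬convene_panel) is already established, so O(¬notify_statement).
Premise 2 is O(¬ping_server → notify_statement); contrapositively O(¬notify_statement → ping_server). Since O(¬notify_statement) holds, K gives O(ping_server).
Premise 7 is O(¬mute_channel → ¬ping_server); contrapositively O(ping_server → mute_channel). Since O(ping_server) holds, K gives O(mute_channel).
The contrapositive of premise 8 (O(report_report → ¬mute_channel)) is O(mute_channel → ¬report_report), and O(mute_channel) is already established, so O(¬report_report).
The contrapositive of premise 6 (O(¬delete_specimen → report_report)) is O(¬report_report → delete_specimen), and O(¬report_report) is already established, so O(delete_specimen).
Premises 1, 3, 4, 11, 12 do not contribute to this derivation.
Hence delete_specimen is obligatory.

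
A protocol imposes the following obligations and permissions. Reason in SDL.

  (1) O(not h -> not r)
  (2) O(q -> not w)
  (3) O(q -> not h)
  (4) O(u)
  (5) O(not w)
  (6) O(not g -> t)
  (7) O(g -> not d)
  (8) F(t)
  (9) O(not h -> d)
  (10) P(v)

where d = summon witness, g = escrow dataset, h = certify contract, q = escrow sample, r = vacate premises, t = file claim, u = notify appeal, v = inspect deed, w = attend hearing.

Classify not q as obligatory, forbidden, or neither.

Obligatory

Premise 8, F(t), is equivalent to O(not t).
The contrapositive of premise 6 (O(not g -> t)) is O(not t -> g), and O(not t) is already established, so O(g).
From O(g) and premise 7, O(g -> not d), we obtain O(not d).
The contrapositive of premise 9 (O(not h -> d)) is O(not d -> h), and O(not d) is already established, so O(h).
The contrapositive of premise 3 (O(q -> not h)) is O(h -> not q), and O(h) is already established, so O(not q).
Premises 1, 2, 4, 5, 10 do not contribute to this derivation.
Hence not q is obligatory.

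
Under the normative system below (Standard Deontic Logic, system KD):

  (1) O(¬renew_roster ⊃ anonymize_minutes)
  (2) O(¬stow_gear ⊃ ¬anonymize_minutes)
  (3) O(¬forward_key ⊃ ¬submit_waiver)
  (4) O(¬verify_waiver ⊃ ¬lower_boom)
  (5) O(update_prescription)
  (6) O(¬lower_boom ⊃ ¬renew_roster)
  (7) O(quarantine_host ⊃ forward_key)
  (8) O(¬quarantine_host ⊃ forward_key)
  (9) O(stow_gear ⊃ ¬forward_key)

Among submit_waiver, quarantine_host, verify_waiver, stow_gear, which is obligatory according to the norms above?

Premises 8 and 7 are O(¬quarantine_host ⊃ forward_key) and O(quarantine_host ⊃ forward_key); every ideal world satisfies ¬quarantine_host or quarantine_host, so in either case forward_key holds — hence O(forward_key).
Premise 9 is O(stow_gear ⊃ ¬forward_key); contrapositively O(forward_key ⊃ ¬stow_gear). Since O(forward_key) holds, K gives O(¬stow_gear).
Premise 2 is O(¬stow_gear ⊃ ¬anonymize_minutes); since O(¬stow_gear), deontic closure gives O(¬anonymize_minutes).
Premise 1 is O(¬renew_roster ⊃ anonymize_minutes); contrapositively O(¬anonymize_minutes ⊃ renew_roster). Since O(¬anonymize_minutes) holds, K gives O(renew_roster).
The contrapositive of premise 6 (O(¬lower_boom ⊃ ¬renew_roster)) is O(renew_roster ⊃ lower_boom), and O(renew_roster) is already established, so O(lower_boom).
Premise 4, O(¬verify_waiver ⊃ ¬lower_boom), contraposes to O(lower_boom ⊃ verify_waiver); with O(lower_boom) we get O(verify_waiver).
So O(verify_waiver) holds — verify_waiver is obligatory. None of the other listed options is made obligatory by any chain of premises.

verify_waiver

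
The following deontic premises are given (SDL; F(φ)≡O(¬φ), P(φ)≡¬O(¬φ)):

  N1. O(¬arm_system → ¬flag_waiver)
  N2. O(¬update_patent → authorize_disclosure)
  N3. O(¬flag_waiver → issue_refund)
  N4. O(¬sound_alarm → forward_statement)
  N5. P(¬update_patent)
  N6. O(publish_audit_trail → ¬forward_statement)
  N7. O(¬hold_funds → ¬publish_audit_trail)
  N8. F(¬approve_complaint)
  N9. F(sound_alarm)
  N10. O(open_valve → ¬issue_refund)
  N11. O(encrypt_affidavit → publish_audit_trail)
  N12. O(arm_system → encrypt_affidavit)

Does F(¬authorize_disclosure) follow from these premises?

No

Premise 2 is O(¬update_patent → authorize_disclosure), but O(¬update_patent) is not derivable from the premises (the permission P(¬update_patent) asserts only ¬O(update_patent), not O(¬update_patent)), so it does not yield O(authorize_disclosure).
No other premise forces O(authorize_disclosure). An ideal world satisfying every premise can still have ¬authorize_disclosure true, so F(¬authorize_disclosure) is not derivable.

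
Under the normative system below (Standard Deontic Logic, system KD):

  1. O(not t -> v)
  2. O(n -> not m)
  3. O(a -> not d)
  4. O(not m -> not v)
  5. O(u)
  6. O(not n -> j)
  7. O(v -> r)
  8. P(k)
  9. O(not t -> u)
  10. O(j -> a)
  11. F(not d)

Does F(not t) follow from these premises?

F(not d) at premise 11 means O(d).
Premise 3, O(a -> not d), contraposes to O(d -> not a); with O(d) we get O(not a).
Premise 10, O(j -> a), contraposes to O(not a -> not j); with O(not a) we get O(not j).
Premise 6 is O(not n -> j); contrapositively O(not j -> n). Since O(not j) holds, K gives O(n).
Premise 2 is O(n -> not m); since O(n), deontic closure gives O(not m).
From O(not m) and premise 4, O(not m -> not v), we obtain O(not v).
Premise 1, O(not t -> v), contraposes to O(not v -> t); with O(not v) we get O(t).
Premises 5, 7, 8, 9 do not contribute to this derivation.
So O(t) holds, i.e. F(not t). The claim follows.

Yes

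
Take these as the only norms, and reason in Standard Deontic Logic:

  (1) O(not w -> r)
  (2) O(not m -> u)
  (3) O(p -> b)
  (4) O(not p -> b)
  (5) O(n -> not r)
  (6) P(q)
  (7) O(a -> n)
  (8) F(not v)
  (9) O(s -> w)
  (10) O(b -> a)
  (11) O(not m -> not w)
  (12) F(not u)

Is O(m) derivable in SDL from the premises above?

Yes

By case analysis on p: premise 3 gives O(p -> b) and premise 4 gives O(not p -> b), so O(b) either way.
Premise 10 is O(b -> a); since O(b), deontic closure gives O(a).
Premise 7 is O(a -> n); since O(a), deontic closure gives O(n).
From O(n) and premise 5, O(n -> not r), we obtain O(not r).
The contrapositive of premise 1 (O(not w -> r)) is O(not r -> w), and O(not r) is already established, so O(w).
The contrapositive of premise 11 (O(not m -> not w)) is O(w -> m), and O(w) is already established, so O(m).
Premises 2, 6, 8, 9, 12 do not contribute to this derivation.
So O(m) follows.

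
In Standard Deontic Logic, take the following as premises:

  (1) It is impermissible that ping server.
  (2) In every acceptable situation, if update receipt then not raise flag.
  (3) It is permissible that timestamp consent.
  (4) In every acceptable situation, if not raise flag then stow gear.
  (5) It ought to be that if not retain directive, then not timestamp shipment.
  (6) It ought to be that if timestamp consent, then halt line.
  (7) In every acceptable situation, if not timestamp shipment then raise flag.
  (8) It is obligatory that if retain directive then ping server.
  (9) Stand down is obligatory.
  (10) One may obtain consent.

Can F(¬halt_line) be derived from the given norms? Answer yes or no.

No

Premise 6 is O(timestamp_consent → halt_line), but O(timestamp_consent) is not derivable from the premises (the permission P(timestamp_consent) asserts only ¬O(¬timestamp_consent), not O(timestamp_consent)), so it does not yield O(halt_line).
No other premise forces O(halt_line). An ideal world satisfying every premise can still have ¬halt_line true, so F(¬halt_line) is not derivable.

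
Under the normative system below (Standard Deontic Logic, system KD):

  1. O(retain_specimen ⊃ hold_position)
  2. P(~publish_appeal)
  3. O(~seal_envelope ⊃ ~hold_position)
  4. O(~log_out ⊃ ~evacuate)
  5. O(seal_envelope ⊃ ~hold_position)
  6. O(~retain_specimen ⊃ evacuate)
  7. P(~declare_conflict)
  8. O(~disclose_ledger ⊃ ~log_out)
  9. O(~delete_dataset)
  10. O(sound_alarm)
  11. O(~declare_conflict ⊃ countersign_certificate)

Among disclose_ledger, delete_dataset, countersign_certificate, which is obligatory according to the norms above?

Premises 3 and 5 cover both cases: O(~seal_envelope ⊃ ~hold_position) and O(seal_envelope ⊃ ~hold_position). Since ~seal_envelope ∨ seal_envelope is a tautology, O(~hold_position) follows.
The contrapositive of premise 1 (O(retain_specimen ⊃ hold_position)) is O(~hold_position ⊃ ~retain_specimen), and O(~hold_position) is already established, so O(~retain_specimen).
Premise 6 is O(~retain_specimen ⊃ evacuate); since O(~retain_specimen), deontic closure gives O(evacuate).
Premise 4, O(~log_out ⊃ ~evacuate), contraposes to O(evacuate ⊃ log_out); with O(evacuate) we get O(log_out).
The contrapositive of premise 8 (O(~disclose_ledger ⊃ ~log_out)) is O(log_out ⊃ disclose_ledger), and O(log_out) is already established, so O(disclose_ledger).
So O(disclose_ledger) holds — disclose_ledger is obligatory. None of the other listed options is made obligatory by any chain of premises.

disclose_ledger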